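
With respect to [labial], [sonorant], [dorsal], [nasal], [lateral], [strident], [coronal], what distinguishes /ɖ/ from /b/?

The two segments share [−sonorant], [−dorsal], [−nasal], [−lateral], [−strident]. The only features from the list on which they differ: /ɖ/ is [−labial] while /b/ is [+labial]; /ɖ/ is [+coronal] while /b/ is [−coronal].

[labial], [coronal]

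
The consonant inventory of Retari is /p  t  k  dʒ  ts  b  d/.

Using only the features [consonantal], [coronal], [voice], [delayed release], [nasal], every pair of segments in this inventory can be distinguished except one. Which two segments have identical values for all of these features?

k, p

/k/ (voiceless velar stop) and /p/ (voiceless bilabial stop) are both [+consonantal], [−coronal], [−voice], [−delayed release], [−nasal], so none of the listed features separates them. (They do differ in [labial] and [dorsal], which are not among the given features.) Every other pair in the inventory differs on at least one listed feature.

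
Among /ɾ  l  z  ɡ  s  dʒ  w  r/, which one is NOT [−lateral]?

l

Every segment except /l/ is [−lateral]. /l/ (alveolar lateral approximant) is [+lateral], so it is the exception.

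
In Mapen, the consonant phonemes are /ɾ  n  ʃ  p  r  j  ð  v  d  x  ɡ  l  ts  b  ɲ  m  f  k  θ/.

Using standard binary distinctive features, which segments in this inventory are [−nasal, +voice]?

ɾ, r, j, ð, v, d, ɡ, l, b

Checking each segment against [−nasal], [+voice]: /ɾ/ (alveolar tap), /r/ (alveolar trill), /j/ (palatal glide), /ð/ (voiced dental fricative), /v/ (voiced labiodental fricative), /d/ (voiced alveolar stop), among others, satisfy every feature; every other segment in the inventory fails at least one.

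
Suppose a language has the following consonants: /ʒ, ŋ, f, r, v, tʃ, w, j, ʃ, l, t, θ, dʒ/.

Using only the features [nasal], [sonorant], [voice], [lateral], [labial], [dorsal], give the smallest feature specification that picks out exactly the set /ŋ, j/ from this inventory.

[-labial, +dorsal]

Every target segment is [-labial], [+dorsal]; each remaining inventory member fails at least one of these. Each conjunct is needed — [+dorsal] alone would also admit /w/; [-labial] alone would also admit /ʒ, r, tʃ, ʃ, …/ — and no other single listed feature has exactly this extension, so two is the minimum.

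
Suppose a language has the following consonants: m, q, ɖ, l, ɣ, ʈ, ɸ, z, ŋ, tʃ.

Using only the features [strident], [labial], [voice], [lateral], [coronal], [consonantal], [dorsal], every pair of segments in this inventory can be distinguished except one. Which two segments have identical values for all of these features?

Both /ɣ/ and /ŋ/ are [−strident], [−labial], [+voice], [−lateral], [−coronal], [+consonantal], [+dorsal]. Since the list omits [sonorant], [nasal] and [continuant] — which do distinguish the voiced velar fricative from the velar nasal — this pair collapses; all other pairs remain distinct.

ɣ, ŋ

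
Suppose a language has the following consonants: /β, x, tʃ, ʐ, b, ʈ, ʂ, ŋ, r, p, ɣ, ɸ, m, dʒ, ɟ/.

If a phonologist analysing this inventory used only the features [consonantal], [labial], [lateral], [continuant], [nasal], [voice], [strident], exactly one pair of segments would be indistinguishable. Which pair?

r, ɣ

On the given features, /r/ and /ɣ/ have an identical profile: [+consonantal], [-labial], [-lateral], [+continuant], [-nasal], [+voice], [-strident]. No other two segments in the inventory coincide on all 7 features. (They do differ in [sonorant], [coronal] and [dorsal], which are not among the given features.)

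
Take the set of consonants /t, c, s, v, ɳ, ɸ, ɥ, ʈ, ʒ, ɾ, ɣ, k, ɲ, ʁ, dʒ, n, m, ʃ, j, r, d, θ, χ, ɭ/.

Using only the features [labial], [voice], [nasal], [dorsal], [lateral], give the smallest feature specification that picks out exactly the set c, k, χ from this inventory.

/c, k, χ/ are all [-voice], [+dorsal], and no other segment in the inventory matches both values. Dropping any one of them over-generates: [+dorsal] alone would also admit /ɥ, ɣ, ɲ, ʁ, …/; [-voice] alone would also admit /t, s, ɸ, ʈ, …/. No other single listed feature picks out exactly this set either, so fewer than two features will not do.

[-voice, +dorsal]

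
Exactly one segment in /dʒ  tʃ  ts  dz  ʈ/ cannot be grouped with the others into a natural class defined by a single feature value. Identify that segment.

The remaining segments after removing /ʈ/ share [+delayed release]; /ʈ/ (voiceless retroflex stop) is [−delayed release]. For every other candidate removal, the leftover set fails to share any single feature value that the removed segment lacks.

ʈ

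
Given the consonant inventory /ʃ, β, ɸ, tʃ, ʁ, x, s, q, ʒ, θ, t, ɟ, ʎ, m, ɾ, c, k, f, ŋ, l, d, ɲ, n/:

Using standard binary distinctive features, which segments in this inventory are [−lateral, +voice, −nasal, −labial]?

Eliminate segments failing any feature: /ʃ, ɸ, tʃ, x, s, q, θ, t, c, k, f/ are [−voice]; /β/ is [+labial]; /ʎ, l/ are [+lateral]; /m, ŋ, ɲ, n/ are [+nasal]. The remaining /ʁ, ʒ, ɟ, ɾ, d/ satisfy [−lateral], [+voice], [−nasal], [−labial].

ʁ, ʒ, ɟ, ɾ, d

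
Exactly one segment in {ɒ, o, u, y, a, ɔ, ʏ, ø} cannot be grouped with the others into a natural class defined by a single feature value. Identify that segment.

a

The remaining segments after removing /a/ share [+round]; /a/ (low unrounded vowel) is [−round]. For every other candidate removal, the leftover set fails to share any single feature value that the removed segment lacks.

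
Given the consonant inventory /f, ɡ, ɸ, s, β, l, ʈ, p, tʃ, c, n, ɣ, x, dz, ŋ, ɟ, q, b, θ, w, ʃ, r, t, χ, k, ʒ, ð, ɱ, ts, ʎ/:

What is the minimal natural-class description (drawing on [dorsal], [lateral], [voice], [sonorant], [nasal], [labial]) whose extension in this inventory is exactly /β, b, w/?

Every target segment is [+voice], [−nasal], [+labial]; each remaining inventory member fails at least one of these. Each conjunct is needed — [−nasal, +labial] alone would also admit /f, ɸ, p/; [+voice, +labial] alone would also admit /ɱ/; [+voice, −nasal] alone would also admit /ɡ, l, ɣ, dz, …/ — and no other combination of two listed features has exactly this extension, so three is the minimum.

[+voice, −nasal, +labial]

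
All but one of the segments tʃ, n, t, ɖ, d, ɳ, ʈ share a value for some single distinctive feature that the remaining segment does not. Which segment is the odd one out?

tʃ

/n, ʈ, t, ɳ, d, ɖ/ are all [−distributed], but /tʃ/ (voiceless postalveolar affricate) is [+distributed]. No other single segment can be removed to leave a set sharing one feature value that the removed segment lacks, so /tʃ/ is the odd one out.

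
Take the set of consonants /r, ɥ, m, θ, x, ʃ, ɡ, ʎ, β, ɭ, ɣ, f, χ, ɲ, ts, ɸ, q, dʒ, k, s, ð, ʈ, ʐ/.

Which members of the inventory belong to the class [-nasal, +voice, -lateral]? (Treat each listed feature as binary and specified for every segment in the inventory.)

Eliminate segments failing any feature: /m, ɲ/ are [+nasal]; /θ, x, ʃ, f, χ, ts, ɸ, q, k, s, ʈ/ are [-voice]; /ʎ, ɭ/ are [+lateral]. The remaining /r, ɥ, ɡ, β, ɣ, dʒ, ð, ʐ/ satisfy [-nasal], [+voice], [-lateral].

r, ɥ, ɡ, β, ɣ, dʒ, ð, ʐ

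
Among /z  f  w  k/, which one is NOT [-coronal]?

z

/z/ is the voiced alveolar fricative, which is [+coronal]; the rest — /w, k, f/ — are [-coronal].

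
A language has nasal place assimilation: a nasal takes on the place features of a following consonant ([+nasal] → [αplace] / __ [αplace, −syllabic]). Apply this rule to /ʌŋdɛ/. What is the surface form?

[ʌndɛ]

The only nasal preceding a consonant is /ŋ/ before /d/. /d/ is [+coronal], so /ŋ/ → /n/, giving [ʌndɛ].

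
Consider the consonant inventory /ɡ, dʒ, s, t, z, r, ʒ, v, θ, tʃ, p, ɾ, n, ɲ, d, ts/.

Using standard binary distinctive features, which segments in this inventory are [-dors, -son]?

Among the inventory, the [-dorsal] segments are /dʒ, s, t, z, r, ʒ, v, θ, tʃ, p, ɾ, n, d, ts/.
Within that set, [-sonorant] leaves /dʒ, s, t, z, ʒ, v, θ, tʃ, p, d, ts/.

dʒ, s, t, z, ʒ, v, θ, tʃ, p, d, ts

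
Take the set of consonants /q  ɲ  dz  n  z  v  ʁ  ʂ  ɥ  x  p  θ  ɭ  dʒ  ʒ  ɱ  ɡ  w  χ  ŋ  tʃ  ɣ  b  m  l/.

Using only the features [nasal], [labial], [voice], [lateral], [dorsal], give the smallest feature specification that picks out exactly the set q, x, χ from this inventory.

Every target segment is [−voice], [+dorsal]; each remaining inventory member fails at least one of these. Each conjunct is needed — [+dorsal] alone would also admit /ɲ, ʁ, ɥ, ɡ, …/; [−voice] alone would also admit /ʂ, p, θ, tʃ/ — and no other single listed feature has exactly this extension, so two is the minimum.

[−voice, +dorsal]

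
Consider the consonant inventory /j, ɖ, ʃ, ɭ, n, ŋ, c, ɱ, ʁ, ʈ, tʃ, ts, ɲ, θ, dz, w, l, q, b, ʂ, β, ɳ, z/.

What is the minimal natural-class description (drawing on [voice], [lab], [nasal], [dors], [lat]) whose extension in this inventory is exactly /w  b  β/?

The class [-nasal], [+labial] has exactly /w, b, β/ as its extension in this inventory. No smaller conjunction from the listed features achieves this: [+labial] alone would also admit /ɱ/; [-nasal] alone would also admit /j, ɖ, ʃ, ɭ, …/; and checking the remaining single features turns up none with this extension.

[-nasal, +lab]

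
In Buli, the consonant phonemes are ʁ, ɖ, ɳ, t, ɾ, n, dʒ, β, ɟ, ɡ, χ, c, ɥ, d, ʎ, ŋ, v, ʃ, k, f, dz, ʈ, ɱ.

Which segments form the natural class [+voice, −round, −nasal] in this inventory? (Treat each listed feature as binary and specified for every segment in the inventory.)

ʁ, ɖ, ɾ, dʒ, β, ɟ, ɡ, d, ʎ, v, dz

Checking each segment against [+voice], [−round], [−nasal]: /ʁ/ (voiced uvular fricative), /ɖ/ (voiced retroflex stop), /ɾ/ (alveolar tap), /dʒ/ (voiced postalveolar affricate), /β/ (voiced bilabial fricative), /ɟ/ (voiced palatal stop), among others, satisfy every feature; every other segment in the inventory fails at least one.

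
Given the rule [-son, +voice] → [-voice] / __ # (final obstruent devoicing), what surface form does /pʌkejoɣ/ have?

The only segment in the rule's environment that also matches [-son, +voice] is /ɣ/. Applying [-voice] turns the voiced velar fricative into /x/ (voiceless velar fricative), giving [pʌkejox].

[pʌkejox]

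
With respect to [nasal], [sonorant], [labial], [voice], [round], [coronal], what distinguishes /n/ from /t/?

[sonorant], [voice], [nasal]

The two segments share [−labial], [−round], [+coronal]. The only features from the list on which they differ: /n/ is [+sonorant] while /t/ is [−sonorant]; /n/ is [+voice] while /t/ is [−voice]; /n/ is [+nasal] while /t/ is [−nasal].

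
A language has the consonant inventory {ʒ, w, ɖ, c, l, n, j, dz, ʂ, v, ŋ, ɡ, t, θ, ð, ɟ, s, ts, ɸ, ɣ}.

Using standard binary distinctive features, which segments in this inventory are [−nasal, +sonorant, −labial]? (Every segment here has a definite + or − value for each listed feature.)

l, j

Checking each segment against [−nasal], [+sonorant], [−labial]: /l/ (alveolar lateral approximant), /j/ (palatal glide) satisfy every feature; every other segment in the inventory fails at least one.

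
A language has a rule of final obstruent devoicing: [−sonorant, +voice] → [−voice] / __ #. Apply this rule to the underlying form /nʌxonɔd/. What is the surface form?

/d/ satisfies [−sonorant, +voice] and sits in __ #. The [−voice] counterpart of the voiced alveolar stop is /t/. Other segments in /nʌxonɔd/ either fail the structural description or are not in the environment, so the surface form is [nʌxonɔt].

[nʌxonɔt]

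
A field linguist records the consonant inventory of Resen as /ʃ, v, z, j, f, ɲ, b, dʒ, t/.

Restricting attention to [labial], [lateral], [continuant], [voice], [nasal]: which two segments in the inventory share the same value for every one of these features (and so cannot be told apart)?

On the given features, /j/ and /z/ have an identical profile: [−labial], [−lateral], [+continuant], [+voice], [−nasal]. No other two segments in the inventory coincide on all 5 features. (They do differ in [sonorant], [strident] and [dorsal], which are not among the given features.)

j, z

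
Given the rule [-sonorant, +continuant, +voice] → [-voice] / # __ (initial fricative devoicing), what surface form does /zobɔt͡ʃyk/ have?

[sobɔt͡ʃyk]

/z/ satisfies [-sonorant, +continuant, +voice] and sits in # __. The [-voice] counterpart of the voiced alveolar fricative is /s/. Other segments in /zobɔt͡ʃyk/ either fail the structural description or are not in the environment, so the surface form is [sobɔt͡ʃyk].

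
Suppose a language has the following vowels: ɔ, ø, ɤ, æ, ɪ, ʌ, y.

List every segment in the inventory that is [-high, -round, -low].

Checking each segment against [-high], [-round], [-low]: /ɤ/ (mid back unrounded tense vowel), /ʌ/ (mid back unrounded lax vowel) satisfy every feature; every other segment in the inventory fails at least one.

ɤ, ʌ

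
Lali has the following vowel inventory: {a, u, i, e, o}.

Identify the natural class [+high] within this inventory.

The feature [high] marks segments produced with the tongue body raised. In this inventory /u, i/ have that property, so they are [+high]; /a, e, o/ are [-high].

u, i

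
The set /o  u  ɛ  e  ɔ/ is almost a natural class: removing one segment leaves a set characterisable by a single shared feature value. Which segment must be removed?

u

/ɔ, o, e, ɛ/ are all [−high], but /u/ (high back rounded tense vowel) is [+high]. No other single segment can be removed to leave a set sharing one feature value that the removed segment lacks, so /u/ is the odd one out.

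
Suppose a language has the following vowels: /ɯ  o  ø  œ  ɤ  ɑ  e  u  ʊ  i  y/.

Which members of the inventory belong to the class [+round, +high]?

u, ʊ, y

Eliminate segments failing any feature: /ɯ, ɤ, ɑ, e, i/ are [−round]; /o, ø, œ/ are [−high]. The remaining /u, ʊ, y/ satisfy [+round], [+high].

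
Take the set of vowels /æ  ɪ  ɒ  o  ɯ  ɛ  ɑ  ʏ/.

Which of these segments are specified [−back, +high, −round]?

Among the inventory, the [−back] segments are /æ, ɪ, ɛ, ʏ/.
Among these, [+high] gives /ɪ, ʏ/.
Then [−round] leaves /ɪ/.

ɪ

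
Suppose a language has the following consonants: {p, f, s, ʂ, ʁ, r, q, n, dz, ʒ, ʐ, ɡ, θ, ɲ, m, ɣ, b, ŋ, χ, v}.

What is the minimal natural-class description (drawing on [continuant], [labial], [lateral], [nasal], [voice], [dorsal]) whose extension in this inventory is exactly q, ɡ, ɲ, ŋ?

Every target segment is [−continuant], [+dorsal]; each remaining inventory member fails at least one of these. Each conjunct is needed — [+dorsal] alone would also admit /ʁ, ɣ, χ/; [−continuant] alone would also admit /p, n, dz, m, …/ — and no other single listed feature has exactly this extension, so two is the minimum.

[−continuant, +dorsal]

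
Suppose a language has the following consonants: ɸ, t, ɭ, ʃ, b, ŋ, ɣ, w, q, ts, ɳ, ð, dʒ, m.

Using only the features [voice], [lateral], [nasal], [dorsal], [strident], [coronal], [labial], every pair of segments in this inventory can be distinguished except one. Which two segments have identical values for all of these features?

/ts/ (voiceless alveolar affricate) and /ʃ/ (voiceless postalveolar fricative) are both [-voice], [-lateral], [-nasal], [-dorsal], [+strident], [+coronal], [-labial], so none of the listed features separates them. (They do differ in [continuant], [anterior] and [distributed], which are not among the given features.) Every other pair in the inventory differs on at least one listed feature.

ts, ʃ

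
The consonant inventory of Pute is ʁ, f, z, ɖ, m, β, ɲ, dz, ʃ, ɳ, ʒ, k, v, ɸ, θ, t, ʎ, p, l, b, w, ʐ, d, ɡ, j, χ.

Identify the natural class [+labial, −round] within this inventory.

f, m, β, v, ɸ, p, b

Checking each segment against [+labial], [−round]: /f/ (voiceless labiodental fricative), /m/ (bilabial nasal), /β/ (voiced bilabial fricative), /v/ (voiced labiodental fricative), /ɸ/ (voiceless bilabial fricative), /p/ (voiceless bilabial stop), among others, satisfy every feature; every other segment in the inventory fails at least one.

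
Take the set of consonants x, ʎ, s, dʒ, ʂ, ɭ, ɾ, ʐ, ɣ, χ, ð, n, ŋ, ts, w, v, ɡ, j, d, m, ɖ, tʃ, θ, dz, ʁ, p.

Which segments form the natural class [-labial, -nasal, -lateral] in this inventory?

x, s, dʒ, ʂ, ɾ, ʐ, ɣ, χ, ð, ts, ɡ, j, d, ɖ, tʃ, θ, dz, ʁ

Checking each segment against [-labial], [-nasal], [-lateral]: /x/ (voiceless velar fricative), /s/ (voiceless alveolar fricative), /dʒ/ (voiced postalveolar affricate), /ʂ/ (voiceless retroflex fricative), /ɾ/ (alveolar tap), /ʐ/ (voiced retroflex fricative), among others, satisfy every feature; every other segment in the inventory fails at least one.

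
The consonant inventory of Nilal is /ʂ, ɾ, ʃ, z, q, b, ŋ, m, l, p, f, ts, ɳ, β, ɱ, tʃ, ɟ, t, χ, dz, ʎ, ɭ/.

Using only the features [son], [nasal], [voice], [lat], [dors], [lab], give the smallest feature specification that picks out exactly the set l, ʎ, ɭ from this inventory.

[+lat]

The target set is precisely the extension of [+lateral] in this inventory.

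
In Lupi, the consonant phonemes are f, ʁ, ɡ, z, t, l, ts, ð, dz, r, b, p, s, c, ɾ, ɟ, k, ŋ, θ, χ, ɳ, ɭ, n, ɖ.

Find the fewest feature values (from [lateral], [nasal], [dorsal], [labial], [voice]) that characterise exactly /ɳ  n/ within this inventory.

The class [+nasal], [−dorsal] has exactly /ɳ, n/ as its extension in this inventory. No smaller conjunction from the listed features achieves this: [−dorsal] alone would also admit /f, z, t, l, …/; [+nasal] alone would also admit /ŋ/; and checking the remaining single features turns up none with this extension.

[+nasal, −dorsal]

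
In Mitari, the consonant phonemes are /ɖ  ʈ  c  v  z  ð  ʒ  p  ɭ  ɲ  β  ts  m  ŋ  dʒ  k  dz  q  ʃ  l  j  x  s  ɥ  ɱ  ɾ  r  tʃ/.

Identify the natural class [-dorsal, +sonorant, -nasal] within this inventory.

Eliminate segments failing any feature: /ɖ, ʈ, v, z, ð, ʒ, p, β, ts, dʒ, dz, ʃ, s, tʃ/ are [-sonorant]; /c, ɲ, ŋ, k, q, j, x, ɥ/ are [+dorsal]; /m, ɱ/ are [+nasal]. The remaining /ɭ, l, ɾ, r/ satisfy [-dorsal], [+sonorant], [-nasal].

ɭ, l, ɾ, r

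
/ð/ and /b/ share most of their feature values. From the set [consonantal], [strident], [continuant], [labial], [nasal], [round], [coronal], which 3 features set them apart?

The two segments share [+consonantal], [−strident], [−nasal], [−round]. The only features from the list on which they differ: /ð/ is [+continuant] while /b/ is [−continuant]; /ð/ is [−labial] while /b/ is [+labial]; /ð/ is [+coronal] while /b/ is [−coronal].

[continuant], [labial], [coronal]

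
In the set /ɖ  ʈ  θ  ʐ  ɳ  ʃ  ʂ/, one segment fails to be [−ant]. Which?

θ

Every segment except /θ/ is [−anterior]. /θ/ (voiceless dental fricative) is [+anterior], so it is the exception.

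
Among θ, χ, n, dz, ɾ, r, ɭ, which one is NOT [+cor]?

Every segment except /χ/ is [+coronal]. /χ/ (voiceless uvular fricative) is [−coronal], so it is the exception.

χ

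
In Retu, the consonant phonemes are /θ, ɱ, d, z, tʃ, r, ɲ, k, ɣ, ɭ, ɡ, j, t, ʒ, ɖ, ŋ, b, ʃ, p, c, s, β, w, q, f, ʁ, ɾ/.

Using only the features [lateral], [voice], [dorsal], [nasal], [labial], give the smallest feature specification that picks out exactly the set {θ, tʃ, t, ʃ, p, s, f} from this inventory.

[−voice, −dorsal]

/θ, tʃ, t, ʃ, p, s, f/ are all [−voice], [−dorsal], and no other segment in the inventory matches both values. Dropping any one of them over-generates: [−dorsal] alone would also admit /ɱ, d, z, r, …/; [−voice] alone would also admit /k, c, q/. No other single listed feature picks out exactly this set either, so fewer than two features will not do.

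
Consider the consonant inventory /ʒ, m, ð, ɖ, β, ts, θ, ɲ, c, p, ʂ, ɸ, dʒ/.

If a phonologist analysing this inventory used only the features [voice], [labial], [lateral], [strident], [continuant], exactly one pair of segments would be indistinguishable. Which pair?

ɖ, ɲ

/ɖ/ (voiced retroflex stop) and /ɲ/ (palatal nasal) are both [+voice], [−labial], [−lateral], [−strident], [−continuant], so none of the listed features separates them. (They do differ in [sonorant], [nasal] and [dorsal], which are not among the given features.) Every other pair in the inventory differs on at least one listed feature.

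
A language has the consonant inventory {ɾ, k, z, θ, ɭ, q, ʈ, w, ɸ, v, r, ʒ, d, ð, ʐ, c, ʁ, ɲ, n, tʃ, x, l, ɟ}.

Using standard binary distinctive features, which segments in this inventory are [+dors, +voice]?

w, ʁ, ɲ, ɟ

Checking each segment against [+dorsal], [+voice]: /w/ (labial-velar glide), /ʁ/ (voiced uvular fricative), /ɲ/ (palatal nasal), /ɟ/ (voiced palatal stop) satisfy every feature; every other segment in the inventory fails at least one.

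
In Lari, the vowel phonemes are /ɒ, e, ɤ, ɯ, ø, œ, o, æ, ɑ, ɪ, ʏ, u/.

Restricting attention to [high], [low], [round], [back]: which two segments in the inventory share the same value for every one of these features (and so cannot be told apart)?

ø, œ

Both /ø/ and /œ/ are [-high], [-low], [+round], [-back]. Since the list omits [tense] — which does distinguish the mid front rounded tense vowel from the mid front rounded lax vowel — this pair collapses; all other pairs remain distinct.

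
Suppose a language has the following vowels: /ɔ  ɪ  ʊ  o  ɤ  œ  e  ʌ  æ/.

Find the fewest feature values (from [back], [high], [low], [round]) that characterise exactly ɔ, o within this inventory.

[−high, +back, +round]

/ɔ, o/ are all [−high], [+back], [+round], and no other segment in the inventory matches all three values. Dropping any one of them over-generates: [+back, +round] alone would also admit /ʊ/; [−high, +round] alone would also admit /œ/; [−high, +back] alone would also admit /ɤ, ʌ/. No other combination of two listed features picks out exactly this set either, so fewer than three features will not do.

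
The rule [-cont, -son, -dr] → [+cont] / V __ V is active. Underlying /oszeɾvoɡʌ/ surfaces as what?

The only segment in the rule's environment that also matches [-cont, -son, -dr] is /ɡ/. Applying [+continuant] turns the voiced velar stop into /ɣ/ (voiced velar fricative), giving [oszeɾvoɣʌ].

[oszeɾvoɣʌ]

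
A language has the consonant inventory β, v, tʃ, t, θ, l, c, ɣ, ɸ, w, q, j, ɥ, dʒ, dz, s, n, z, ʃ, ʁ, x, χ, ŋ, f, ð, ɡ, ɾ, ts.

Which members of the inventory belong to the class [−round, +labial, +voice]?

First, the [−round] segments are /β, v, tʃ, t, θ, l, c, ɣ, ɸ, q, j, dʒ, dz, s, n, z, ʃ, ʁ, x, χ, ŋ, f, ð, ɡ, ɾ, ts/.
Among these, [+labial] gives /β, v, ɸ, f/.
Among these, [+voice] leaves /β, v/.

β, v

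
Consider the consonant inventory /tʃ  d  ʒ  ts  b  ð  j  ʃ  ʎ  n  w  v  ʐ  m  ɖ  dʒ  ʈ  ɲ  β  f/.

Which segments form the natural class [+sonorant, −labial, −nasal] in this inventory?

Eliminate segments failing any feature: /tʃ, d, ʒ, ts, b, ð, ʃ, v, ʐ, ɖ, dʒ, ʈ, β, f/ are [−sonorant]; /n, ɲ/ are [+nasal]; /w, m/ are [+labial]. The remaining /j, ʎ/ satisfy [+sonorant], [−labial], [−nasal].

j, ʎ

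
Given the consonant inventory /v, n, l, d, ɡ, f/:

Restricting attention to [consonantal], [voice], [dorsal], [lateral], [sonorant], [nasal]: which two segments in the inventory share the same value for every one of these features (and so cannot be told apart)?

d, v

On the given features, /d/ and /v/ have an identical profile: [+consonantal], [+voice], [-dorsal], [-lateral], [-sonorant], [-nasal]. No other two segments in the inventory coincide on all 6 features. (They do differ in [continuant], [labial] and [coronal], which are not among the given features.)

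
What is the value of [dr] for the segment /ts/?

/ts/ is the voiceless alveolar affricate. The feature [delayed release] marks segments stop closure released into frication (affricates); /ts/ has this property, so it is [+delayed release].

[+delayed release]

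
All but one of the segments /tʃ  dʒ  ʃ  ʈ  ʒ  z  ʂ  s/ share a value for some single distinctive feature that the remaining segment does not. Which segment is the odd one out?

The remaining segments after removing /ʈ/ share [+strident]; /ʈ/ (voiceless retroflex stop) is [−strident]. For every other candidate removal, the leftover set fails to share any single feature value that the removed segment lacks.

ʈ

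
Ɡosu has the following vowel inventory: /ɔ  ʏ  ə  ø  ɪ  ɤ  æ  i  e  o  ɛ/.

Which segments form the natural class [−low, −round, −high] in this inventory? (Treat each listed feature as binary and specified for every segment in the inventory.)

Eliminate segments failing any feature: /ɔ, ʏ, ø, o/ are [+round]; /ɪ, i/ are [+high]; /æ/ is [+low]. The remaining /ə, ɤ, e, ɛ/ satisfy [−low], [−round], [−high].

ə, ɤ, e, ɛ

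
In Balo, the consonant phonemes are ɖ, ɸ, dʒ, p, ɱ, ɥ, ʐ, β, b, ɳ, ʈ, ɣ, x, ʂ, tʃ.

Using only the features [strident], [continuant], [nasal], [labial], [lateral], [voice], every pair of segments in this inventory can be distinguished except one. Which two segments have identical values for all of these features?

β, ɥ

/β/ (voiced bilabial fricative) and /ɥ/ (labial-palatal glide) are both [−strident], [+continuant], [−nasal], [+labial], [−lateral], [+voice], so none of the listed features separates them. (They do differ in [sonorant], [round] and [dorsal], which are not among the given features.) Every other pair in the inventory differs on at least one listed feature.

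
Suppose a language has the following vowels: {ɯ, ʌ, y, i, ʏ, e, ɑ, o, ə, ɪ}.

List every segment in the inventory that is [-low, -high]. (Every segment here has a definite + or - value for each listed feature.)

ʌ, e, o, ə

Checking each segment against [-low], [-high]: /ʌ/ (mid back unrounded lax vowel), /e/ (mid front unrounded tense vowel), /o/ (mid back rounded tense vowel), /ə/ (mid central vowel (schwa)) satisfy every feature; every other segment in the inventory fails at least one.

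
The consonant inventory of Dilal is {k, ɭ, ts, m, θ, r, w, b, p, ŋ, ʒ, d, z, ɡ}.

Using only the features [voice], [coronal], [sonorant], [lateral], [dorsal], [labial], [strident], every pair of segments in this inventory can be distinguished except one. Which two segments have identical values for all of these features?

/z/ (voiced alveolar fricative) and /ʒ/ (voiced postalveolar fricative) are both [+voice], [+coronal], [−sonorant], [−lateral], [−dorsal], [−labial], [+strident], so none of the listed features separates them. (They do differ in [anterior] and [distributed], which are not among the given features.) Every other pair in the inventory differs on at least one listed feature.

z, ʒ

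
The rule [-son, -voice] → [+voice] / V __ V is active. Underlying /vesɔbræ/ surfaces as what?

[vezɔbræ]

/s/ satisfies [-son, -voice] and sits in V __ V. The [+voice] counterpart of the voiceless alveolar fricative is /z/. Other segments in /vesɔbræ/ either fail the structural description or are not in the environment, so the surface form is [vezɔbræ].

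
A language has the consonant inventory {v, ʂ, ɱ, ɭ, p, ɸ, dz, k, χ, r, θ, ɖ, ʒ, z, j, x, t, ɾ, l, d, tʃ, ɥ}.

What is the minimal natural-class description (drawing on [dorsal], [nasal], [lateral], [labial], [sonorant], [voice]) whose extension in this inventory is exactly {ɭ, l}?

[+lateral]

/ɭ, l/ are exactly the [+lateral] segments in the inventory, so a single feature suffices.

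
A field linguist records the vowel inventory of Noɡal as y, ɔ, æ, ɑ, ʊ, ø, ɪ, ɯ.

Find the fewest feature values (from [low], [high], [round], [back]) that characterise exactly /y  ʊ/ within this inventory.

Every target segment is [+high], [+round]; each remaining inventory member fails at least one of these. Each conjunct is needed — [+round] alone would also admit /ɔ, ø/; [+high] alone would also admit /ɪ, ɯ/ — and no other single listed feature has exactly this extension, so two is the minimum.

[+high, +round]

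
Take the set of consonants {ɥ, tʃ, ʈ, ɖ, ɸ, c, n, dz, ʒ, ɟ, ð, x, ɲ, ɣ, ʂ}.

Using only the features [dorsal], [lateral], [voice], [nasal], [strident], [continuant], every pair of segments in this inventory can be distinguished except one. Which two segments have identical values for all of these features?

ɥ, ɣ

On the given features, /ɥ/ and /ɣ/ have an identical profile: [+dorsal], [−lateral], [+voice], [−nasal], [−strident], [+continuant]. No other two segments in the inventory coincide on all 6 features. (They do differ in [sonorant], [labial], [round] and [back], which are not among the given features.)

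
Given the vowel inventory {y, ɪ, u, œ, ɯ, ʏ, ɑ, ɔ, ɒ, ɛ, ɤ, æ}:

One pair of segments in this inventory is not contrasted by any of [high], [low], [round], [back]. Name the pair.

y, ʏ

Both /y/ and /ʏ/ are [+high], [−low], [+round], [−back]. Since the list omits [tense] — which does distinguish the high front rounded tense vowel from the high front rounded lax vowel — this pair collapses; all other pairs remain distinct.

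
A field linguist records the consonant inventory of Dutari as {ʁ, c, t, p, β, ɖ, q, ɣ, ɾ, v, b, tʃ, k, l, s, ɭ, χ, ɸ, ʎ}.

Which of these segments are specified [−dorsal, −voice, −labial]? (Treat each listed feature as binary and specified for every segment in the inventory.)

t, tʃ, s

First, the [−dorsal] segments are /t, p, β, ɖ, ɾ, v, b, tʃ, l, s, ɭ, ɸ/.
Within that set, [−voice] gives /t, p, tʃ, s, ɸ/.
Intersecting with [−labial] leaves /t, tʃ, s/.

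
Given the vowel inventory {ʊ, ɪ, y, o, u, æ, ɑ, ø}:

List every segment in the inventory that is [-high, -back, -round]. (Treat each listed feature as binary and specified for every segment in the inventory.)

æ

Eliminate segments failing any feature: /ʊ, ɪ, y, u/ are [+high]; /o, ɑ/ are [+back]; /ø/ is [+round]. The remaining /æ/ satisfy [-high], [-back], [-round].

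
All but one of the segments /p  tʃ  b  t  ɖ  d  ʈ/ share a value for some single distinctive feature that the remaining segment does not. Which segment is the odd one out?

[delayed release] (equivalently [strident]) groups all but one: /ʈ, t, p, b, ɖ, d/ share [−delayed release] while /tʃ/ (voiceless postalveolar affricate) alone is [+delayed release]. Removing any other segment would not leave a single-feature class that excludes it.

tʃ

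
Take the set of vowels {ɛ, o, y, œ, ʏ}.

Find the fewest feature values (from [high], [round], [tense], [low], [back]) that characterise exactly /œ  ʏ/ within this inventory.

The class [+round], [-tense] has exactly /œ, ʏ/ as its extension in this inventory. No smaller conjunction from the listed features achieves this: [-tense] alone would also admit /ɛ/; [+round] alone would also admit /o, y/; and checking the remaining single features turns up none with this extension.

[+round, -tense]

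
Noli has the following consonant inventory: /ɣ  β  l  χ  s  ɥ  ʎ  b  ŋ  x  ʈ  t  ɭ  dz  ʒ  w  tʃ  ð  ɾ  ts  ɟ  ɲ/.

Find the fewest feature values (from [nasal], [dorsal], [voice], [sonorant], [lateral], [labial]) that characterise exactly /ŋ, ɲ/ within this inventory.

The target set is precisely the extension of [+nasal] in this inventory.

[+nasal]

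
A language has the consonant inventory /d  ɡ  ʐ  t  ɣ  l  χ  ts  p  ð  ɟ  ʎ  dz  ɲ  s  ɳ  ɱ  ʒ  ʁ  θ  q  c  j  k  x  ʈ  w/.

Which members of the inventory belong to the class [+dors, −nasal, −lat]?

First, the [+dorsal] segments are /ɡ, ɣ, χ, ɟ, ʎ, ɲ, ʁ, q, c, j, k, x, w/.
Then [−nasal] gives /ɡ, ɣ, χ, ɟ, ʎ, ʁ, q, c, j, k, x, w/.
Among these, [−lateral] leaves /ɡ, ɣ, χ, ɟ, ʁ, q, c, j, k, x, w/.

ɡ, ɣ, χ, ɟ, ʁ, q, c, j, k, x, w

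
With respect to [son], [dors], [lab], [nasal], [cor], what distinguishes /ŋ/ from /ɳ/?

/ŋ/ is the velar nasal and /ɳ/ is the retroflex nasal. Both are [+sonorant], [-labial], [+nasal]. /ŋ/ is [-coronal] while /ɳ/ is [+coronal]; /ŋ/ is [+dorsal] while /ɳ/ is [-dorsal], so the distinguishing features are [coronal], [dorsal].

[coronal], [dorsal]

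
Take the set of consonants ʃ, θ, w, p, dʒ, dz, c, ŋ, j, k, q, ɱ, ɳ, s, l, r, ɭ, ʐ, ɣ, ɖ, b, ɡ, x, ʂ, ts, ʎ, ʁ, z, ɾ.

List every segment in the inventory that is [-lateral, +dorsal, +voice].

Eliminate segments failing any feature: /ʃ, θ, p, dʒ, dz, ɱ, ɳ, s, r, ʐ, ɖ, b, ʂ, ts, z, ɾ/ are [-dorsal]; /c, k, q, x/ are [-voice]; /l, ɭ, ʎ/ are [+lateral]. The remaining /w, ŋ, j, ɣ, ɡ, ʁ/ satisfy [-lateral], [+dorsal], [+voice].

w, ŋ, j, ɣ, ɡ, ʁ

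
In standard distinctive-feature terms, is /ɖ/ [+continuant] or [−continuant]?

[−continuant]

/ɖ/ is the voiced retroflex stop. The feature [continuant] marks segments produced without complete oral closure; /ɖ/ lacks this property, so it is [−continuant].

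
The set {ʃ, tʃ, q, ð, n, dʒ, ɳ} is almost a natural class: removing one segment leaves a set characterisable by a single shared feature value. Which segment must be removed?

q

The remaining segments after removing /q/ share [+coronal]; /q/ (voiceless uvular stop) is [−coronal]. For every other candidate removal, the leftover set fails to share any single feature value that the removed segment lacks.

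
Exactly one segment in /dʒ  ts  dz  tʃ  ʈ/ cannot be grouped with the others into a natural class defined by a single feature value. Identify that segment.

ʈ

/dz, ts, tʃ, dʒ/ are all [+delayed release], but /ʈ/ (voiceless retroflex stop) is [−delayed release]. No other single segment can be removed to leave a set sharing one feature value that the removed segment lacks, so /ʈ/ is the odd one out.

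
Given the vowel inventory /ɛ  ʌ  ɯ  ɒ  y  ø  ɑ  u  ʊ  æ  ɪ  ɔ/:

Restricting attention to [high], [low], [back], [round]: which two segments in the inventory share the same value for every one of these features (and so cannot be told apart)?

ʊ, u

On the given features, /ʊ/ and /u/ have an identical profile: [+high], [−low], [+back], [+round]. No other two segments in the inventory coincide on all 4 features. (They do differ in [tense], which is not among the given features.)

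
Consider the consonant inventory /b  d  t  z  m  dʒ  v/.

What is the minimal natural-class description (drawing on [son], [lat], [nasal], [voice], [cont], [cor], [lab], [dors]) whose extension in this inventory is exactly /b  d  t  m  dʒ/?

[−cont]

/b, d, t, m, dʒ/ are exactly the [−continuant] segments in the inventory, so a single feature suffices.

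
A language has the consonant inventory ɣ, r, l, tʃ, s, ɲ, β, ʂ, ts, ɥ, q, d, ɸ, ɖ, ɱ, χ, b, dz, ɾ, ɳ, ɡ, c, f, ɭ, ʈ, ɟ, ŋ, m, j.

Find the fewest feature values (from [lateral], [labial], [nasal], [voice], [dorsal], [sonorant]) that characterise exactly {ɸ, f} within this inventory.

[−voice, +labial]

The class [−voice], [+labial] has exactly /ɸ, f/ as its extension in this inventory. No smaller conjunction from the listed features achieves this: [+labial] alone would also admit /β, ɥ, ɱ, b, …/; [−voice] alone would also admit /tʃ, s, ʂ, ts, …/; and checking the remaining single features turns up none with this extension.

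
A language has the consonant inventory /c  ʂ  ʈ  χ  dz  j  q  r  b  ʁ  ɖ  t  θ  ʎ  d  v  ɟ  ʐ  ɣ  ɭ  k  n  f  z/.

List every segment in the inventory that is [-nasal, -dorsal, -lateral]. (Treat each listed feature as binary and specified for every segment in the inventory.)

ʂ, ʈ, dz, r, b, ɖ, t, θ, d, v, ʐ, f, z

Eliminate segments failing any feature: /c, χ, j, q, ʁ, ʎ, ɟ, ɣ, k/ are [+dorsal]; /ɭ/ is [+lateral]; /n/ is [+nasal]. The remaining /ʂ, ʈ, dz, r, b, ɖ, t, θ, d, v, ʐ, f, z/ satisfy [-nasal], [-dorsal], [-lateral].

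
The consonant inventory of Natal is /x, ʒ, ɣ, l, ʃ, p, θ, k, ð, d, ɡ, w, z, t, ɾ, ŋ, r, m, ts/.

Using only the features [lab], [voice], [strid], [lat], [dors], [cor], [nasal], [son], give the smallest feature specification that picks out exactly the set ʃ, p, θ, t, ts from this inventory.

The class [-voice], [-dorsal] has exactly /ʃ, p, θ, t, ts/ as its extension in this inventory. No smaller conjunction from the listed features achieves this: [-dorsal] alone would also admit /ʒ, l, ð, d, …/; [-voice] alone would also admit /x, k/; and checking the remaining single features turns up none with this extension.

[-voice, -dors]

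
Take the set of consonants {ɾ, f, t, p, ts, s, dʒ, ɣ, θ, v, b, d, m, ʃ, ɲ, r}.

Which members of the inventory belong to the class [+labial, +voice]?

Eliminate segments failing any feature: /ɾ, t, ts, s, dʒ, ɣ, θ, d, ʃ, ɲ, r/ are [−labial]; /f, p/ are [−voice]. The remaining /v, b, m/ satisfy [+labial], [+voice].

v, b, m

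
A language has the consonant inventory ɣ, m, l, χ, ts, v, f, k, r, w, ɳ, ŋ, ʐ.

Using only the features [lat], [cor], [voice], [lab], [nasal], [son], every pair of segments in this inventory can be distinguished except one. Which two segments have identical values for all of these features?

χ, k

/χ/ (voiceless uvular fricative) and /k/ (voiceless velar stop) are both [-lateral], [-coronal], [-voice], [-labial], [-nasal], [-sonorant], so none of the listed features separates them. (They do differ in [continuant] and [high], which are not among the given features.) Every other pair in the inventory differs on at least one listed feature.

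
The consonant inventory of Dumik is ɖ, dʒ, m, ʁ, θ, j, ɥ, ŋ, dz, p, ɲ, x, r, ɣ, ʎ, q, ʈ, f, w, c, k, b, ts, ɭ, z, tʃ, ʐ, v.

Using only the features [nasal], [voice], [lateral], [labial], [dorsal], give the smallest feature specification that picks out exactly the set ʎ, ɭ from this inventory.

[+lateral]

Every target segment is [+lateral] and no other inventory member is, so one feature is enough.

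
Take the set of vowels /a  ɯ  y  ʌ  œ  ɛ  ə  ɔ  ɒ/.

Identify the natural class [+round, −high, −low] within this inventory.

œ, ɔ

The [+round] segments are /y, œ, ɔ, ɒ/.
Within that set, [−high] gives /œ, ɔ, ɒ/.
Intersecting with [−low] leaves /œ, ɔ/.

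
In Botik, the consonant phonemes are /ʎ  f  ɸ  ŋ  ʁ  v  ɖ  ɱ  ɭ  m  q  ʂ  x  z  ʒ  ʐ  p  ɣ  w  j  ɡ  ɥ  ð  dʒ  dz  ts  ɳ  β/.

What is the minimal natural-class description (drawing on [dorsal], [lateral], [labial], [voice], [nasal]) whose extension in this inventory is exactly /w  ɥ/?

[+labial, +dorsal]

/w, ɥ/ are all [+labial], [+dorsal], and no other segment in the inventory matches both values. Dropping any one of them over-generates: [+dorsal] alone would also admit /ʎ, ŋ, ʁ, q, …/; [+labial] alone would also admit /f, ɸ, v, ɱ, …/. No other single listed feature picks out exactly this set either, so fewer than two features will not do.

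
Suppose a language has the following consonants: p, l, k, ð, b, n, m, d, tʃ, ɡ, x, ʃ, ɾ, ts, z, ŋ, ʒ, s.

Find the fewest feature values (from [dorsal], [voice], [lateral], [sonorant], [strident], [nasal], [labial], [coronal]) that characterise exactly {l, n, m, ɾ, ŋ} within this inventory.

The target set is precisely the extension of [+sonorant] in this inventory.

[+sonorant]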